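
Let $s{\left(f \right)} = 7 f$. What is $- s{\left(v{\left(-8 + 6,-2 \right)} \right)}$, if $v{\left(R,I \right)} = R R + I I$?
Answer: $-56$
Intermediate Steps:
$v{\left(R,I \right)} = I^{2} + R^{2}$ ($v{\left(R,I \right)} = R^{2} + I^{2} = I^{2} + R^{2}$)
$- s{\left(v{\left(-8 + 6,-2 \right)} \right)} = - 7 \left(\left(-2\right)^{2} + \left(-8 + 6\right)^{2}\right) = - 7 \left(4 + \left(-2\right)^{2}\right) = - 7 \left(4 + 4\right) = - 7 \cdot 8 = \left(-1\right) 56 = -56$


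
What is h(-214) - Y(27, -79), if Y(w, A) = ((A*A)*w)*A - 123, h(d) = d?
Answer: 13311962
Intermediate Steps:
Y(w, A) = -123 + w*A**3 (Y(w, A) = (A**2*w)*A - 123 = (w*A**2)*A - 123 = w*A**3 - 123 = -123 + w*A**3)
h(-214) - Y(27, -79) = -214 - (-123 + 27*(-79)**3) = -214 - (-123 + 27*(-493039)) = -214 - (-123 - 13312053) = -214 - 1*(-13312176) = -214 + 13312176 = 13311962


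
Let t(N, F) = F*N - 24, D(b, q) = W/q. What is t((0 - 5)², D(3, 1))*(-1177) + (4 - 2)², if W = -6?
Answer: 204802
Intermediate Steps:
D(b, q) = -6/q
t(N, F) = -24 + F*N
t((0 - 5)², D(3, 1))*(-1177) + (4 - 2)² = (-24 + (-6/1)*(0 - 5)²)*(-1177) + (4 - 2)² = (-24 - 6*1*(-5)²)*(-1177) + 2² = (-24 - 6*25)*(-1177) + 4 = (-24 - 150)*(-1177) + 4 = -174*(-1177) + 4 = 204798 + 4 = 204802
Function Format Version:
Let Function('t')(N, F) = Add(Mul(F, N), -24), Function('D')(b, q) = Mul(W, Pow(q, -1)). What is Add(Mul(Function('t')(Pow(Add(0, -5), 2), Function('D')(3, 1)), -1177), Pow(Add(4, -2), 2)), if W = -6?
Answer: 204802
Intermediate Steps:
Function('D')(b, q) = Mul(-6, Pow(q, -1))
Function('t')(N, F) = Add(-24, Mul(F, N))
Add(Mul(Function('t')(Pow(Add(0, -5), 2), Function('D')(3, 1)), -1177), Pow(Add(4, -2), 2)) = Add(Mul(Add(-24, Mul(Mul(-6, Pow(1, -1)), Pow(Add(0, -5), 2))), -1177), Pow(Add(4, -2), 2)) = Add(Mul(Add(-24, Mul(Mul(-6, 1), Pow(-5, 2))), -1177), Pow(2, 2)) = Add(Mul(Add(-24, Mul(-6, 25)), -1177), 4) = Add(Mul(Add(-24, -150), -1177), 4) = Add(Mul(-174, -1177), 4) = Add(204798, 4) = 204802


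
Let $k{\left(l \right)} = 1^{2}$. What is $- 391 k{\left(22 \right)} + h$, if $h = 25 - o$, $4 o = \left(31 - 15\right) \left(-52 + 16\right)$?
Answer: $-222$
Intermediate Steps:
$o = -144$ ($o = \frac{\left(31 - 15\right) \left(-52 + 16\right)}{4} = \frac{16 \left(-36\right)}{4} = \frac{1}{4} \left(-576\right) = -144$)
$h = 169$ ($h = 25 - -144 = 25 + 144 = 169$)
$k{\left(l \right)} = 1$
$- 391 k{\left(22 \right)} + h = \left(-391\right) 1 + 169 = -391 + 169 = -222$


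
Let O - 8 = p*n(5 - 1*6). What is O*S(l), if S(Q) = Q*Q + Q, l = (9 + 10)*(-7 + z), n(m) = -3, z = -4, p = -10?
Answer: 1651936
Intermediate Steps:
l = -209 (l = (9 + 10)*(-7 - 4) = 19*(-11) = -209)
S(Q) = Q + Q² (S(Q) = Q² + Q = Q + Q²)
O = 38 (O = 8 - 10*(-3) = 8 + 30 = 38)
O*S(l) = 38*(-209*(1 - 209)) = 38*(-209*(-208)) = 38*43472 = 1651936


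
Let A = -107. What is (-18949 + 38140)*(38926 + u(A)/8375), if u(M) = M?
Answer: 6256364699313/8375 ≈ 7.4703e+8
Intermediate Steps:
(-18949 + 38140)*(38926 + u(A)/8375) = (-18949 + 38140)*(38926 - 107/8375) = 19191*(38926 - 107*1/8375) = 19191*(38926 - 107/8375) = 19191*(326005143/8375) = 6256364699313/8375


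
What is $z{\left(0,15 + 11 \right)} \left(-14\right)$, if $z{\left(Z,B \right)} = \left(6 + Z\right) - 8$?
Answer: $28$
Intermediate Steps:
$z{\left(Z,B \right)} = -2 + Z$
$z{\left(0,15 + 11 \right)} \left(-14\right) = \left(-2 + 0\right) \left(-14\right) = \left(-2\right) \left(-14\right) = 28$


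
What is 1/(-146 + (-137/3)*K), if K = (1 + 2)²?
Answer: -1/557 ≈ -0.0017953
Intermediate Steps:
K = 9 (K = 3² = 9)
1/(-146 + (-137/3)*K) = 1/(-146 - 137/3*9) = 1/(-146 - 411) = 1/(-557) = -1/557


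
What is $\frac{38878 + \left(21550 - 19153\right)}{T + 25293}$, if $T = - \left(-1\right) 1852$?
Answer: $\frac{8255}{5429} \approx 1.5205$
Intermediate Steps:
$T = 1852$ ($T = \left(-1\right) \left(-1852\right) = 1852$)
$\frac{38878 + \left(21550 - 19153\right)}{T + 25293} = \frac{38878 + \left(21550 - 19153\right)}{1852 + 25293} = \frac{38878 + \left(21550 - 19153\right)}{27145} = \left(38878 + 2397\right) \frac{1}{27145} = 41275 \cdot \frac{1}{27145} = \frac{8255}{5429}$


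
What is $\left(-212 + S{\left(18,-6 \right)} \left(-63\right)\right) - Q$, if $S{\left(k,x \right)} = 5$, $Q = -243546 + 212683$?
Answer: $30336$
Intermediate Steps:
$Q = -30863$
$\left(-212 + S{\left(18,-6 \right)} \left(-63\right)\right) - Q = \left(-212 + 5 \left(-63\right)\right) - -30863 = \left(-212 - 315\right) + 30863 = -527 + 30863 = 30336$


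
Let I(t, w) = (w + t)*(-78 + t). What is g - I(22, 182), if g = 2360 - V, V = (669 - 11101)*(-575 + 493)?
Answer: -841640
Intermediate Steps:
V = 855424 (V = -10432*(-82) = 855424)
I(t, w) = (-78 + t)*(t + w) (I(t, w) = (t + w)*(-78 + t) = (-78 + t)*(t + w))
g = -853064 (g = 2360 - 1*855424 = 2360 - 855424 = -853064)
g - I(22, 182) = -853064 - (22**2 - 78*22 - 78*182 + 22*182) = -853064 - (484 - 1716 - 14196 + 4004) = -853064 - 1*(-11424) = -853064 + 11424 = -841640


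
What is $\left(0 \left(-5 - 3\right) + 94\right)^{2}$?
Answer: $8836$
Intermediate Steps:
$\left(0 \left(-5 - 3\right) + 94\right)^{2} = \left(0 \left(-8\right) + 94\right)^{2} = \left(0 + 94\right)^{2} = 94^{2} = 8836$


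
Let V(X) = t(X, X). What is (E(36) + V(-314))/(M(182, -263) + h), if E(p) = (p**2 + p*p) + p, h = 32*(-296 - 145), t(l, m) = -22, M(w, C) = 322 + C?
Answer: -2606/14053 ≈ -0.18544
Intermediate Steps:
h = -14112 (h = 32*(-441) = -14112)
E(p) = p + 2*p**2 (E(p) = (p**2 + p**2) + p = 2*p**2 + p = p + 2*p**2)
V(X) = -22
(E(36) + V(-314))/(M(182, -263) + h) = (36*(1 + 2*36) - 22)/((322 - 263) - 14112) = (36*(1 + 72) - 22)/(59 - 14112) = (36*73 - 22)/(-14053) = (2628 - 22)*(-1/14053) = 2606*(-1/14053) = -2606/14053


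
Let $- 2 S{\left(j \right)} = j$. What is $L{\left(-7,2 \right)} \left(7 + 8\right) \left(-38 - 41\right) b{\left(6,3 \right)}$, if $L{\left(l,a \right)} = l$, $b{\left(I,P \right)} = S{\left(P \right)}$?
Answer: $- \frac{24885}{2} \approx -12443.0$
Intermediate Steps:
$S{\left(j \right)} = - \frac{j}{2}$
$b{\left(I,P \right)} = - \frac{P}{2}$
$L{\left(-7,2 \right)} \left(7 + 8\right) \left(-38 - 41\right) b{\left(6,3 \right)} = - 7 \left(7 + 8\right) \left(-38 - 41\right) \left(\left(- \frac{1}{2}\right) 3\right) = - 7 \cdot 15 \left(-79\right) \left(- \frac{3}{2}\right) = \left(-7\right) \left(-1185\right) \left(- \frac{3}{2}\right) = 8295 \left(- \frac{3}{2}\right) = - \frac{24885}{2}$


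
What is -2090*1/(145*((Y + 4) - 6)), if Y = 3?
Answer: -418/29 ≈ -14.414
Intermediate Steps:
-2090*1/(145*((Y + 4) - 6)) = -2090*1/(145*((3 + 4) - 6)) = -2090*1/(145*(7 - 6)) = -2090/(1*145) = -2090/145 = -2090*1/145 = -418/29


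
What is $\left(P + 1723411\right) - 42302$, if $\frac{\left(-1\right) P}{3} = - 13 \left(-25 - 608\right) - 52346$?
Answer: $1813460$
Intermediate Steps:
$P = 132351$ ($P = - 3 \left(- 13 \left(-25 - 608\right) - 52346\right) = - 3 \left(\left(-13\right) \left(-633\right) - 52346\right) = - 3 \left(8229 - 52346\right) = \left(-3\right) \left(-44117\right) = 132351$)
$\left(P + 1723411\right) - 42302 = \left(132351 + 1723411\right) - 42302 = 1855762 - 42302 = 1813460$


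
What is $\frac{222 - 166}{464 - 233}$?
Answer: $\frac{8}{33} \approx 0.24242$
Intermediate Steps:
$\frac{222 - 166}{464 - 233} = \frac{56}{231} = 56 \cdot \frac{1}{231} = \frac{8}{33}$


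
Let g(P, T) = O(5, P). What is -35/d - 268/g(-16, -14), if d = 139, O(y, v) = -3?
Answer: 37147/417 ≈ 89.082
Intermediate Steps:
g(P, T) = -3
-35/d - 268/g(-16, -14) = -35/139 - 268/(-3) = -35*1/139 - 268*(-⅓) = -35/139 + 268/3 = 37147/417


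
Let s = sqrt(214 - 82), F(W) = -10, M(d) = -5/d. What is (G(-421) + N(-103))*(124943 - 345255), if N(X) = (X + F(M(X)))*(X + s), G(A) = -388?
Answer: -2478730312 + 49790512*sqrt(33) ≈ -2.1927e+9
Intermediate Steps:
s = 2*sqrt(33) (s = sqrt(132) = 2*sqrt(33) ≈ 11.489)
N(X) = (-10 + X)*(X + 2*sqrt(33)) (N(X) = (X - 10)*(X + 2*sqrt(33)) = (-10 + X)*(X + 2*sqrt(33)))
(G(-421) + N(-103))*(124943 - 345255) = (-388 + ((-103)**2 - 20*sqrt(33) - 10*(-103) + 2*(-103)*sqrt(33)))*(124943 - 345255) = (-388 + (10609 - 20*sqrt(33) + 1030 - 206*sqrt(33)))*(-220312) = (-388 + (11639 - 226*sqrt(33)))*(-220312) = (11251 - 226*sqrt(33))*(-220312) = -2478730312 + 49790512*sqrt(33)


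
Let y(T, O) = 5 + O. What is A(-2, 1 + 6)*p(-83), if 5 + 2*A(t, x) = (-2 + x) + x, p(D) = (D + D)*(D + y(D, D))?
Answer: 93541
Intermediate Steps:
p(D) = 2*D*(5 + 2*D) (p(D) = (D + D)*(D + (5 + D)) = (2*D)*(5 + 2*D) = 2*D*(5 + 2*D))
A(t, x) = -7/2 + x (A(t, x) = -5/2 + ((-2 + x) + x)/2 = -5/2 + (-2 + 2*x)/2 = -5/2 + (-1 + x) = -7/2 + x)
A(-2, 1 + 6)*p(-83) = (-7/2 + (1 + 6))*(2*(-83)*(5 + 2*(-83))) = (-7/2 + 7)*(2*(-83)*(5 - 166)) = 7*(2*(-83)*(-161))/2 = (7/2)*26726 = 93541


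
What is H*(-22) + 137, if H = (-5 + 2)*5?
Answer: 467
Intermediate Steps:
H = -15 (H = -3*5 = -15)
H*(-22) + 137 = -15*(-22) + 137 = 330 + 137 = 467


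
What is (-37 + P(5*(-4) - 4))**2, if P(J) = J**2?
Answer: 290521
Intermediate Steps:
(-37 + P(5*(-4) - 4))**2 = (-37 + (5*(-4) - 4)**2)**2 = (-37 + (-20 - 4)**2)**2 = (-37 + (-24)**2)**2 = (-37 + 576)**2 = 539**2 = 290521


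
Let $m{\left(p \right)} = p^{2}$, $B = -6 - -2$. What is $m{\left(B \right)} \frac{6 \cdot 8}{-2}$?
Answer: $-384$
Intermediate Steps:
$B = -4$ ($B = -6 + 2 = -4$)
$m{\left(B \right)} \frac{6 \cdot 8}{-2} = \left(-4\right)^{2} \frac{6 \cdot 8}{-2} = 16 \cdot 48 \left(- \frac{1}{2}\right) = 16 \left(-24\right) = -384$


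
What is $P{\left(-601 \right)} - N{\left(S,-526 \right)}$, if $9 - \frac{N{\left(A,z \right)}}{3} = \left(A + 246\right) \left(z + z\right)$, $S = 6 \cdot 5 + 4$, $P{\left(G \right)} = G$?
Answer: $-884308$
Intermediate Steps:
$S = 34$ ($S = 30 + 4 = 34$)
$N{\left(A,z \right)} = 27 - 6 z \left(246 + A\right)$ ($N{\left(A,z \right)} = 27 - 3 \left(A + 246\right) \left(z + z\right) = 27 - 3 \left(246 + A\right) 2 z = 27 - 3 \cdot 2 z \left(246 + A\right) = 27 - 6 z \left(246 + A\right)$)
$P{\left(-601 \right)} - N{\left(S,-526 \right)} = -601 - \left(27 - -776376 - 204 \left(-526\right)\right) = -601 - \left(27 + 776376 + 107304\right) = -601 - 883707 = -884308$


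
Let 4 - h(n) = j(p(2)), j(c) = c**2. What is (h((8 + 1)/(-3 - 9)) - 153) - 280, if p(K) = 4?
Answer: -445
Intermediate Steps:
h(n) = -12 (h(n) = 4 - 1*4**2 = 4 - 1*16 = 4 - 16 = -12)
(h((8 + 1)/(-3 - 9)) - 153) - 280 = (-12 - 153) - 280 = -165 - 280 = -445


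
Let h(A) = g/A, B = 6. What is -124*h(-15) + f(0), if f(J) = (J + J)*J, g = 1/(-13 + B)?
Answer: -124/105 ≈ -1.1810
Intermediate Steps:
g = -⅐ (g = 1/(-13 + 6) = 1/(-7) = -⅐ ≈ -0.14286)
h(A) = -1/(7*A)
f(J) = 2*J² (f(J) = (2*J)*J = 2*J²)
-124*h(-15) + f(0) = -(-124)/(7*(-15)) + 2*0² = -(-124)*(-1)/(7*15) + 2*0 = -124*1/105 + 0 = -124/105 + 0 = -124/105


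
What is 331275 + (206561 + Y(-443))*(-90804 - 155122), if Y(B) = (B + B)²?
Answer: -243849315507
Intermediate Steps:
Y(B) = 4*B² (Y(B) = (2*B)² = 4*B²)
331275 + (206561 + Y(-443))*(-90804 - 155122) = 331275 + (206561 + 4*(-443)²)*(-90804 - 155122) = 331275 + (206561 + 4*196249)*(-245926) = 331275 + (206561 + 784996)*(-245926) = 331275 + 991557*(-245926) = 331275 - 243849646782 = -243849315507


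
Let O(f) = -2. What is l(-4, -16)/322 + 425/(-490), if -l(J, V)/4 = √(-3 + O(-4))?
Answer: -85/98 - 2*I*√5/161 ≈ -0.86735 - 0.027777*I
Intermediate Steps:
l(J, V) = -4*I*√5 (l(J, V) = -4*√(-3 - 2) = -4*I*√5)
l(-4, -16)/322 + 425/(-490) = -4*I*√5/322 + 425/(-490) = -4*I*√5*(1/322) + 425*(-1/490) = -2*I*√5/161 - 85/98 = -85/98 - 2*I*√5/161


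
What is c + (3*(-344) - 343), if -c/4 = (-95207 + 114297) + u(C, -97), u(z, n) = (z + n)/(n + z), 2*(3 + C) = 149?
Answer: -77739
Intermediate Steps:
C = 143/2 (C = -3 + (1/2)*149 = -3 + 149/2 = 143/2 ≈ 71.500)
u(z, n) = 1 (u(z, n) = (n + z)/(n + z) = 1)
c = -76364 (c = -4*((-95207 + 114297) + 1) = -4*(19090 + 1) = -4*19091 = -76364)
c + (3*(-344) - 343) = -76364 + (3*(-344) - 343) = -76364 + (-1032 - 343) = -76364 - 1375 = -77739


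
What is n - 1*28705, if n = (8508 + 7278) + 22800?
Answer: 9881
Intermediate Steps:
n = 38586 (n = 15786 + 22800 = 38586)
n - 1*28705 = 38586 - 1*28705 = 38586 - 28705 = 9881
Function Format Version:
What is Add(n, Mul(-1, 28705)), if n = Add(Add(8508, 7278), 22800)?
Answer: 9881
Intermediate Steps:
n = 38586 (n = Add(15786, 22800) = 38586)
Add(n, Mul(-1, 28705)) = Add(38586, Mul(-1, 28705)) = Add(38586, -28705) = 9881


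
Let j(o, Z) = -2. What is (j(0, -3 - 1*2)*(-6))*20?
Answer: 240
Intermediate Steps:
(j(0, -3 - 1*2)*(-6))*20 = -2*(-6)*20 = 12*20 = 240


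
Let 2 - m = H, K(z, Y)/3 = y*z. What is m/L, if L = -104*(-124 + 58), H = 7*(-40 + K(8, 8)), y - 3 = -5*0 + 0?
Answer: -37/1144 ≈ -0.032343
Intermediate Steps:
y = 3 (y = 3 + (-5*0 + 0) = 3 + (0 + 0) = 3 + 0 = 3)
K(z, Y) = 9*z (K(z, Y) = 3*(3*z) = 9*z)
H = 224 (H = 7*(-40 + 9*8) = 7*(-40 + 72) = 7*32 = 224)
m = -222 (m = 2 - 1*224 = 2 - 224 = -222)
L = 6864 (L = -104*(-66) = 6864)
m/L = -222/6864 = -222*1/6864 = -37/1144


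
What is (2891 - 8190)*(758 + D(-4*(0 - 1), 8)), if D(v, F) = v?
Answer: -4037838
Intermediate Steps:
(2891 - 8190)*(758 + D(-4*(0 - 1), 8)) = (2891 - 8190)*(758 - 4*(0 - 1)) = -5299*(758 - 4*(-1)) = -5299*(758 + 4) = -5299*762 = -4037838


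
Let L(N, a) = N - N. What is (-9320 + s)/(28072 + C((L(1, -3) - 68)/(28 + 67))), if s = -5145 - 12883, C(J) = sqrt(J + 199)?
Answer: -72932740320/74863513643 + 82044*sqrt(198835)/74863513643 ≈ -0.97372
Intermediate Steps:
L(N, a) = 0
C(J) = sqrt(199 + J)
s = -18028
(-9320 + s)/(28072 + C((L(1, -3) - 68)/(28 + 67))) = (-9320 - 18028)/(28072 + sqrt(199 + (0 - 68)/(28 + 67))) = -27348/(28072 + sqrt(199 - 68/95)) = -27348/(28072 + sqrt(18837/95)) = -27348/(28072 + 3*sqrt(198835)/95)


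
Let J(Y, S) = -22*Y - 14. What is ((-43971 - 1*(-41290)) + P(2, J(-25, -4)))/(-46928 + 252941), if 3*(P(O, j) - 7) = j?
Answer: -7486/618039 ≈ -0.012112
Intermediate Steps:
J(Y, S) = -14 - 22*Y
P(O, j) = 7 + j/3
((-43971 - 1*(-41290)) + P(2, J(-25, -4)))/(-46928 + 252941) = ((-43971 - 1*(-41290)) + (7 + (-14 - 22*(-25))/3))/(-46928 + 252941) = ((-43971 + 41290) + (7 + (-14 + 550)/3))/206013 = (-2681 + (7 + (1/3)*536))*(1/206013) = (-2681 + (7 + 536/3))*(1/206013) = (-2681 + 557/3)*(1/206013) = -7486/3*1/206013 = -7486/618039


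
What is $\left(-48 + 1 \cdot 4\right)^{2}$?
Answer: $1936$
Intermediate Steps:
$\left(-48 + 1 \cdot 4\right)^{2} = \left(-48 + 4\right)^{2} = \left(-44\right)^{2} = 1936$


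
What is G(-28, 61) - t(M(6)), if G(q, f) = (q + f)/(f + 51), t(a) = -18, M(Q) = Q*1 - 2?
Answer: 2049/112 ≈ 18.295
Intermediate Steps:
M(Q) = -2 + Q (M(Q) = Q - 2 = -2 + Q)
G(q, f) = (f + q)/(51 + f)
G(-28, 61) - t(M(6)) = (61 - 28)/(51 + 61) - 1*(-18) = 33/112 + 18 = 2049/112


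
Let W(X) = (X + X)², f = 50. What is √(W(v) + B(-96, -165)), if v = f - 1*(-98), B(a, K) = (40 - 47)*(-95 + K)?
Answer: 2*√22359 ≈ 299.06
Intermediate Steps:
B(a, K) = 665 - 7*K (B(a, K) = -7*(-95 + K) = 665 - 7*K)
v = 148 (v = 50 - 1*(-98) = 50 + 98 = 148)
W(X) = 4*X² (W(X) = (2*X)² = 4*X²)
√(W(v) + B(-96, -165)) = √(4*148² + (665 - 7*(-165))) = √(4*21904 + (665 + 1155)) = √(87616 + 1820) = √89436 = 2*√22359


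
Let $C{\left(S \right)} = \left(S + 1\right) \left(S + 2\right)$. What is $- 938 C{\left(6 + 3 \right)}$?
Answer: $-103180$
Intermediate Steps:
$C{\left(S \right)} = \left(1 + S\right) \left(2 + S\right)$
$- 938 C{\left(6 + 3 \right)} = - 938 \left(2 + \left(6 + 3\right)^{2} + 3 \left(6 + 3\right)\right) = - 938 \left(2 + 9^{2} + 3 \cdot 9\right) = - 938 \left(2 + 81 + 27\right) = \left(-938\right) 110 = -103180$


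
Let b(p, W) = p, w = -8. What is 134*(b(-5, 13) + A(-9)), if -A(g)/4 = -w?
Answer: -4958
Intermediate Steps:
A(g) = -32 (A(g) = -(-4)*(-8) = -4*8 = -32)
134*(b(-5, 13) + A(-9)) = 134*(-5 - 32) = 134*(-37) = -4958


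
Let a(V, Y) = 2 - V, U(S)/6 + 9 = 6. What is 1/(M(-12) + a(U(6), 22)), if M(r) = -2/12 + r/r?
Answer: 6/125 ≈ 0.048000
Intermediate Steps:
M(r) = ⅚ (M(r) = -2*1/12 + 1 = -⅙ + 1 = ⅚)
U(S) = -18 (U(S) = -54 + 6*6 = -54 + 36 = -18)
1/(M(-12) + a(U(6), 22)) = 1/(⅚ + (2 - 1*(-18))) = 1/(⅚ + (2 + 18)) = 1/(⅚ + 20) = 1/(125/6) = 6/125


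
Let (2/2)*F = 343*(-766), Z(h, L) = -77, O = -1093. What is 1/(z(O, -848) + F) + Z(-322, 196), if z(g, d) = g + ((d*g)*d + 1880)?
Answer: -60540681972/786242623 ≈ -77.000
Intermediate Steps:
z(g, d) = 1880 + g + g*d² (z(g, d) = g + (g*d² + 1880) = g + (1880 + g*d²) = 1880 + g + g*d²)
F = -262738 (F = 343*(-766) = -262738)
1/(z(O, -848) + F) + Z(-322, 196) = 1/((1880 - 1093 - 1093*(-848)²) - 262738) - 77 = 1/((1880 - 1093 - 1093*719104) - 262738) - 77 = 1/((1880 - 1093 - 785980672) - 262738) - 77 = 1/(-785979885 - 262738) - 77 = 1/(-786242623) - 77 = -1/786242623 - 77 = -60540681972/786242623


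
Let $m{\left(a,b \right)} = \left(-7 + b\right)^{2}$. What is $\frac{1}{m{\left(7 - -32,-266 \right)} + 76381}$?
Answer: $\frac{1}{150910} \approx 6.6265 \cdot 10^{-6}$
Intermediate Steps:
$\frac{1}{m{\left(7 - -32,-266 \right)} + 76381} = \frac{1}{\left(-7 - 266\right)^{2} + 76381} = \frac{1}{\left(-273\right)^{2} + 76381} = \frac{1}{74529 + 76381} = \frac{1}{150910}$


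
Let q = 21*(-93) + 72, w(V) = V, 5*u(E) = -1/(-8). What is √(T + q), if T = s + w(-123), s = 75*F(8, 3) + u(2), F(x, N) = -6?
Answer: I*√981590/20 ≈ 49.538*I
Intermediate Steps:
u(E) = 1/40 (u(E) = (-1/(-8))/5 = (-1*(-⅛))/5 = (⅕)*(⅛) = 1/40)
s = -17999/40 (s = 75*(-6) + 1/40 = -450 + 1/40 = -17999/40 ≈ -449.98)
q = -1881 (q = -1953 + 72 = -1881)
T = -22919/40 (T = -17999/40 - 123 = -22919/40 ≈ -572.97)
√(T + q) = √(-22919/40 - 1881) = √(-98159/40) = I*√981590/20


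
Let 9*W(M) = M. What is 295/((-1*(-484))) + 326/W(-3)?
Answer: -473057/484 ≈ -977.39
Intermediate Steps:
W(M) = M/9
295/((-1*(-484))) + 326/W(-3) = 295/((-1*(-484))) + 326/(((⅑)*(-3))) = 295/484 + 326/(-⅓) = 295*(1/484) + 326*(-3) = 295/484 - 978 = -473057/484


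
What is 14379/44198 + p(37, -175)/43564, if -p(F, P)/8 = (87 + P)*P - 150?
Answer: -1191437311/481360418 ≈ -2.4751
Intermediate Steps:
p(F, P) = 1200 - 8*P*(87 + P) (p(F, P) = -8*((87 + P)*P - 150) = -8*(P*(87 + P) - 150) = -8*(-150 + P*(87 + P)) = 1200 - 8*P*(87 + P))
14379/44198 + p(37, -175)/43564 = 14379/44198 + (1200 - 696*(-175) - 8*(-175)²)/43564 = 14379*(1/44198) + (1200 + 121800 - 8*30625)*(1/43564) = 14379/44198 + (1200 + 121800 - 245000)*(1/43564) = 14379/44198 - 122000*1/43564 = 14379/44198 - 30500/10891 = -1191437311/481360418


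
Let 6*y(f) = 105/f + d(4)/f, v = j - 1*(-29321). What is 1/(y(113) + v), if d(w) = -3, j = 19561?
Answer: 113/5523683 ≈ 2.0457e-5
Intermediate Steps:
v = 48882 (v = 19561 - 1*(-29321) = 19561 + 29321 = 48882)
y(f) = 17/f (y(f) = (105/f - 3/f)/6 = (102/f)/6 = 17/f)
1/(y(113) + v) = 1/(17/113 + 48882) = 1/(5523683/113) = 113/5523683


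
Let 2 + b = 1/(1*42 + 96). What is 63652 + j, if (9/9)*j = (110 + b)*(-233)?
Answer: 5311111/138 ≈ 38486.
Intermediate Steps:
b = -275/138 (b = -2 + 1/(1*42 + 96) = -2 + 1/(42 + 96) = -2 + 1/138 = -275/138 ≈ -1.9928)
j = -3472865/138 (j = (110 - 275/138)*(-233) = (14905/138)*(-233) = -3472865/138 ≈ -25166.)
63652 + j = 63652 - 3472865/138 = 5311111/138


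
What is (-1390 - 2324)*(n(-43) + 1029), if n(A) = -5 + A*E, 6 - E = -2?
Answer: -2525520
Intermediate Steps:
E = 8 (E = 6 - 1*(-2) = 6 + 2 = 8)
n(A) = -5 + 8*A (n(A) = -5 + A*8 = -5 + 8*A)
(-1390 - 2324)*(n(-43) + 1029) = (-1390 - 2324)*((-5 + 8*(-43)) + 1029) = -3714*((-5 - 344) + 1029) = -3714*(-349 + 1029) = -3714*680 = -2525520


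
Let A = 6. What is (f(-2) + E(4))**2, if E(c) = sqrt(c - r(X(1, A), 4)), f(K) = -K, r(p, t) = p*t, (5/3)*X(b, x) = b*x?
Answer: -32/5 + 8*I*sqrt(65)/5 ≈ -6.4 + 12.9*I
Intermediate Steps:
X(b, x) = 3*b*x/5 (X(b, x) = 3*(b*x)/5 = 3*b*x/5)
E(c) = sqrt(-72/5 + c) (E(c) = sqrt(c - (3/5)*1*6*4) = sqrt(c - 18*4/5) = sqrt(c - 1*72/5) = sqrt(c - 72/5) = sqrt(-72/5 + c))
(f(-2) + E(4))**2 = (-1*(-2) + sqrt(-360 + 25*4)/5)**2 = (2 + sqrt(-360 + 100)/5)**2 = (2 + sqrt(-260)/5)**2 = (2 + (2*I*sqrt(65))/5)**2 = (2 + 2*I*sqrt(65)/5)**2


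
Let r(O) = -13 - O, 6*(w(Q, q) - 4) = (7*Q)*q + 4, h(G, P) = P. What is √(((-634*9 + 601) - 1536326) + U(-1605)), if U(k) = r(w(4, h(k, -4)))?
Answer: 9*I*√19030 ≈ 1241.5*I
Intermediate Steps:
w(Q, q) = 14/3 + 7*Q*q/6 (w(Q, q) = 4 + ((7*Q)*q + 4)/6 = 4 + (7*Q*q + 4)/6 = 4 + (4 + 7*Q*q)/6 = 4 + (⅔ + 7*Q*q/6) = 14/3 + 7*Q*q/6)
U(k) = 1 (U(k) = -13 - (14/3 + (7/6)*4*(-4)) = -13 - (14/3 - 56/3) = -13 - 1*(-14) = -13 + 14 = 1)
√(((-634*9 + 601) - 1536326) + U(-1605)) = √(((-634*9 + 601) - 1536326) + 1) = √(((-5706 + 601) - 1536326) + 1) = √((-5105 - 1536326) + 1) = √(-1541431 + 1) = √(-1541430) = 9*I*√19030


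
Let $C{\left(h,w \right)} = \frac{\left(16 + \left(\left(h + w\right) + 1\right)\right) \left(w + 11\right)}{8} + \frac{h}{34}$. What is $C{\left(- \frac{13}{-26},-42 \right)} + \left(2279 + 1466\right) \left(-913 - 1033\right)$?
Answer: $- \frac{1982247613}{272} \approx -7.2877 \cdot 10^{6}$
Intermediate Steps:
$C{\left(h,w \right)} = \frac{h}{34} + \frac{\left(11 + w\right) \left(17 + h + w\right)}{8}$ ($C{\left(h,w \right)} = \left(16 + \left(1 + h + w\right)\right) \left(11 + w\right) \frac{1}{8} + h \frac{1}{34} = \left(17 + h + w\right) \left(11 + w\right) \frac{1}{8} + \frac{h}{34} = \left(11 + w\right) \left(17 + h + w\right) \frac{1}{8} + \frac{h}{34} = \frac{\left(11 + w\right) \left(17 + h + w\right)}{8} + \frac{h}{34} = \frac{h}{34} + \frac{\left(11 + w\right) \left(17 + h + w\right)}{8}$)
$C{\left(- \frac{13}{-26},-42 \right)} + \left(2279 + 1466\right) \left(-913 - 1033\right) = \left(\frac{187}{8} + \frac{\left(-42\right)^{2}}{8} + \frac{7}{2} \left(-42\right) + \frac{191 \left(- \frac{13}{-26}\right)}{136} + \frac{1}{8} \left(- \frac{13}{-26}\right) \left(-42\right)\right) + \left(2279 + 1466\right) \left(-913 - 1033\right) = \left(\frac{187}{8} + \frac{1}{8} \cdot 1764 - 147 + \frac{191 \left(\left(-13\right) \left(- \frac{1}{26}\right)\right)}{136} + \frac{1}{8} \left(\left(-13\right) \left(- \frac{1}{26}\right)\right) \left(-42\right)\right) + 3745 \left(-1946\right) = \left(\frac{187}{8} + \frac{441}{2} - 147 + \frac{191}{136} \cdot \frac{1}{2} + \frac{1}{8} \cdot \frac{1}{2} \left(-42\right)\right) - 7287770 = \left(\frac{187}{8} + \frac{441}{2} - 147 + \frac{191}{272} - \frac{21}{8}\right) - 7287770 = \frac{25827}{272} - 7287770 = - \frac{1982247613}{272}$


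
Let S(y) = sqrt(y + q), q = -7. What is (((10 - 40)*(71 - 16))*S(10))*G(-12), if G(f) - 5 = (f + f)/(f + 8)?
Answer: -18150*sqrt(3) ≈ -31437.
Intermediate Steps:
S(y) = sqrt(-7 + y) (S(y) = sqrt(y - 7) = sqrt(-7 + y))
G(f) = 5 + 2*f/(8 + f) (G(f) = 5 + (f + f)/(f + 8) = 5 + (2*f)/(8 + f) = 5 + 2*f/(8 + f))
(((10 - 40)*(71 - 16))*S(10))*G(-12) = (((10 - 40)*(71 - 16))*sqrt(-7 + 10))*((40 + 7*(-12))/(8 - 12)) = ((-30*55)*sqrt(3))*((40 - 84)/(-4)) = (-1650*sqrt(3))*(-1/4*(-44)) = -1650*sqrt(3)*11 = -18150*sqrt(3)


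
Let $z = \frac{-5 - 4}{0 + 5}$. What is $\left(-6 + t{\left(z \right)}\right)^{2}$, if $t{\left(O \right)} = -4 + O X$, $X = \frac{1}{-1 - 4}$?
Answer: $\frac{58081}{625} \approx 92.93$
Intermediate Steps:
$X = - \frac{1}{5}$ ($X = \frac{1}{-5} = - \frac{1}{5} \approx -0.2$)
$z = - \frac{9}{5} \approx -1.8$
$t{\left(O \right)} = -4 - \frac{O}{5}$ ($t{\left(O \right)} = -4 + O \left(- \frac{1}{5}\right) = -4 - \frac{O}{5}$)
$\left(-6 + t{\left(z \right)}\right)^{2} = \left(-6 - \frac{91}{25}\right)^{2} = \left(- \frac{241}{25}\right)^{2} = \frac{58081}{625}$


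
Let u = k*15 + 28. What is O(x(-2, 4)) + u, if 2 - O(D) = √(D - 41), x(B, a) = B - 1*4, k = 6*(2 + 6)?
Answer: 750 - I*√47 ≈ 750.0 - 6.8557*I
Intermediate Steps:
k = 48 (k = 6*8 = 48)
x(B, a) = -4 + B (x(B, a) = B - 4 = -4 + B)
O(D) = 2 - √(-41 + D) (O(D) = 2 - √(D - 41) = 2 - √(-41 + D))
u = 748 (u = 48*15 + 28 = 720 + 28 = 748)
O(x(-2, 4)) + u = (2 - √(-41 + (-4 - 2))) + 748 = (2 - √(-41 - 6)) + 748 = (2 - √(-47)) + 748 = (2 - I*√47) + 748 = 750 - I*√47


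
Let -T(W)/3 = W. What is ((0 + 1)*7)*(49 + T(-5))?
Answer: 448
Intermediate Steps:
T(W) = -3*W
((0 + 1)*7)*(49 + T(-5)) = ((0 + 1)*7)*(49 - 3*(-5)) = (1*7)*(49 + 15) = 7*64 = 448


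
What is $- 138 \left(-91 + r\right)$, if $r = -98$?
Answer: $26082$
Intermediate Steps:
$- 138 \left(-91 + r\right) = - 138 \left(-91 - 98\right) = - 138 \left(-189\right) = \left(-1\right) \left(-26082\right) = 26082$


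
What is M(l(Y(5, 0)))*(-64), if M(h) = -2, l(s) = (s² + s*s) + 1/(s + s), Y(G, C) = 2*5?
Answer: 128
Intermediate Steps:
Y(G, C) = 10
l(s) = 1/(2*s) + 2*s² (l(s) = (s² + s²) + 1/(2*s) = 2*s² + 1/(2*s) = 1/(2*s) + 2*s²)
M(l(Y(5, 0)))*(-64) = -2*(-64) = 128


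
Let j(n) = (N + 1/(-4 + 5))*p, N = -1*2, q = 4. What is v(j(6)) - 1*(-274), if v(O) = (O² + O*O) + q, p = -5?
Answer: 328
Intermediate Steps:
N = -2
j(n) = 5 (j(n) = (-2 + 1/(-4 + 5))*(-5) = (-2 + 1/1)*(-5) = (-2 + 1)*(-5) = -1*(-5) = 5)
v(O) = 4 + 2*O² (v(O) = (O² + O*O) + 4 = (O² + O²) + 4 = 2*O² + 4 = 4 + 2*O²)
v(j(6)) - 1*(-274) = (4 + 2*5²) - 1*(-274) = (4 + 2*25) + 274 = (4 + 50) + 274 = 54 + 274 = 328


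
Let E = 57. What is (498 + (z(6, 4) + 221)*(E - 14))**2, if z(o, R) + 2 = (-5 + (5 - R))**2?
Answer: 112423609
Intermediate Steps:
z(o, R) = -2 + R**2 (z(o, R) = -2 + (-5 + (5 - R))**2 = -2 + (-R)**2 = -2 + R**2)
(498 + (z(6, 4) + 221)*(E - 14))**2 = (498 + ((-2 + 4**2) + 221)*(57 - 14))**2 = (498 + ((-2 + 16) + 221)*43)**2 = (498 + (14 + 221)*43)**2 = (498 + 235*43)**2 = (498 + 10105)**2 = 10603**2 = 112423609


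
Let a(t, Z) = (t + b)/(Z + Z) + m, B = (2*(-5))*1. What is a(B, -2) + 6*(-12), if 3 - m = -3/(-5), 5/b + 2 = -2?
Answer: -5343/80 ≈ -66.787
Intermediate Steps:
b = -5/4 (b = 5/(-2 - 2) = 5/(-4) = 5*(-¼) = -5/4 ≈ -1.2500)
m = 12/5 (m = 3 - (-3)/(-5) = 3 - (-3)*(-1)/5 = 3 - 1*⅗ = 3 - ⅗ = 12/5 ≈ 2.4000)
B = -10 (B = -10*1 = -10)
a(t, Z) = 12/5 + (-5/4 + t)/(2*Z) (a(t, Z) = (t - 5/4)/(Z + Z) + 12/5 = (-5/4 + t)/((2*Z)) + 12/5 = (-5/4 + t)*(1/(2*Z)) + 12/5 = (-5/4 + t)/(2*Z) + 12/5 = 12/5 + (-5/4 + t)/(2*Z))
a(B, -2) + 6*(-12) = (1/40)*(-25 + 20*(-10) + 96*(-2))/(-2) + 6*(-12) = (1/40)*(-½)*(-25 - 200 - 192) - 72 = (1/40)*(-½)*(-417) - 72 = 417/80 - 72 = -5343/80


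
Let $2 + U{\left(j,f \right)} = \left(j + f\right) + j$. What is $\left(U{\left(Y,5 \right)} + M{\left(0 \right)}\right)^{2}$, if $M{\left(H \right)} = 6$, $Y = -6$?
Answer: $9$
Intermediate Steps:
$U{\left(j,f \right)} = -2 + f + 2 j$ ($U{\left(j,f \right)} = -2 + \left(\left(j + f\right) + j\right) = -2 + \left(\left(f + j\right) + j\right) = -2 + \left(f + 2 j\right) = -2 + f + 2 j$)
$\left(U{\left(Y,5 \right)} + M{\left(0 \right)}\right)^{2} = \left(\left(-2 + 5 + 2 \left(-6\right)\right) + 6\right)^{2} = \left(\left(-2 + 5 - 12\right) + 6\right)^{2} = \left(-9 + 6\right)^{2} = \left(-3\right)^{2} = 9$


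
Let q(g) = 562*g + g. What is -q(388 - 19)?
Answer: -207747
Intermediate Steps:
q(g) = 563*g
-q(388 - 19) = -563*(388 - 19) = -563*369 = -1*207747 = -207747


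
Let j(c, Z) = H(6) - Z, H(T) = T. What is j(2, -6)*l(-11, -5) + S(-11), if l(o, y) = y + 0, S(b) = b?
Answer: -71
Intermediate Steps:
l(o, y) = y
j(c, Z) = 6 - Z
j(2, -6)*l(-11, -5) + S(-11) = (6 - 1*(-6))*(-5) - 11 = (6 + 6)*(-5) - 11 = 12*(-5) - 11 = -60 - 11 = -71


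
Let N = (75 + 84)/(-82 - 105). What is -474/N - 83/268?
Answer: 7913929/14204 ≈ 557.16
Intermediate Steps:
N = -159/187 (N = 159/(-187) = 159*(-1/187) = -159/187 ≈ -0.85027)
-474/N - 83/268 = -474/(-159/187) - 83/268 = -474*(-187/159) - 83*1/268 = 29546/53 - 83/268 = 7913929/14204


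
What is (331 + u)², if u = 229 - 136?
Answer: 179776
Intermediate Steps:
u = 93
(331 + u)² = (331 + 93)² = 424² = 179776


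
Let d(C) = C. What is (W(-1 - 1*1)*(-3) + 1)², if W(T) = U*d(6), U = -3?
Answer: 3025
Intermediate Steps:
W(T) = -18 (W(T) = -3*6 = -18)
(W(-1 - 1*1)*(-3) + 1)² = (-18*(-3) + 1)² = (54 + 1)² = 55² = 3025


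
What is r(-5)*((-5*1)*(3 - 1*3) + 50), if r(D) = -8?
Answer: -400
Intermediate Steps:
r(-5)*((-5*1)*(3 - 1*3) + 50) = -8*((-5*1)*(3 - 1*3) + 50) = -8*(-5*(3 - 3) + 50) = -8*(-5*0 + 50) = -8*(0 + 50) = -8*50 = -400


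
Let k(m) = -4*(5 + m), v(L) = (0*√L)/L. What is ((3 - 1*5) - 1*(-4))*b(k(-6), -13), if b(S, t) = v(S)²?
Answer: 0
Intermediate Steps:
v(L) = 0 (v(L) = 0/L = 0)
k(m) = -20 - 4*m
b(S, t) = 0 (b(S, t) = 0² = 0)
((3 - 1*5) - 1*(-4))*b(k(-6), -13) = ((3 - 1*5) - 1*(-4))*0 = ((3 - 5) + 4)*0 = (-2 + 4)*0 = 2*0 = 0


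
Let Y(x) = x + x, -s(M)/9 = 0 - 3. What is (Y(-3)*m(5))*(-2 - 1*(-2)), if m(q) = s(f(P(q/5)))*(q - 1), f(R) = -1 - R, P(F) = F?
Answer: 0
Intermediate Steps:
s(M) = 27 (s(M) = -9*(0 - 3) = -9*(-3) = 27)
m(q) = -27 + 27*q (m(q) = 27*(q - 1) = 27*(-1 + q) = -27 + 27*q)
Y(x) = 2*x
(Y(-3)*m(5))*(-2 - 1*(-2)) = ((2*(-3))*(-27 + 27*5))*(-2 - 1*(-2)) = (-6*(-27 + 135))*(-2 + 2) = -6*108*0 = -648*0 = 0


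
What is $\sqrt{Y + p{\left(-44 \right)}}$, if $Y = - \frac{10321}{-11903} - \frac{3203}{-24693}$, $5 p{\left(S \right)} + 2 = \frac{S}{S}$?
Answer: $\frac{\sqrt{1720888571355980745}}{1469603895} \approx 0.89264$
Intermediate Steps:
$p{\left(S \right)} = - \frac{1}{5}$ ($p{\left(S \right)} = - \frac{2}{5} + \frac{S \frac{1}{S}}{5} = - \frac{2}{5} + \frac{1}{5} \cdot 1 = - \frac{2}{5} + \frac{1}{5} = - \frac{1}{5}$)
$Y = \frac{292981762}{293920779}$ ($Y = \left(-10321\right) \left(- \frac{1}{11903}\right) - - \frac{3203}{24693} = \frac{10321}{11903} + \frac{3203}{24693} = \frac{292981762}{293920779} \approx 0.99681$)
$\sqrt{Y + p{\left(-44 \right)}} = \sqrt{\frac{292981762}{293920779} - \frac{1}{5}} = \sqrt{\frac{1170988031}{1469603895}} = \frac{\sqrt{1720888571355980745}}{1469603895}$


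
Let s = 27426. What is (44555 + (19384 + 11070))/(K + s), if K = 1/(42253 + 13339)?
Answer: 4169900328/1524666193 ≈ 2.7350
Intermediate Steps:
K = 1/55592 ≈ 1.7988e-5
(44555 + (19384 + 11070))/(K + s) = (44555 + (19384 + 11070))/(1/55592 + 27426) = (44555 + 30454)/(1524666193/55592) = 75009*(55592/1524666193) = 4169900328/1524666193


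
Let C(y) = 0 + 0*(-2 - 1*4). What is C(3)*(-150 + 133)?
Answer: 0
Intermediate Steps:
C(y) = 0 (C(y) = 0 + 0*(-2 - 4) = 0 + 0*(-6) = 0 + 0 = 0)
C(3)*(-150 + 133) = 0*(-150 + 133) = 0*(-17) = 0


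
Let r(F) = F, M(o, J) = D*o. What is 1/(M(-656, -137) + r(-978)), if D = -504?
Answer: 1/329646 ≈ 3.0336e-6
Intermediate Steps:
M(o, J) = -504*o
1/(M(-656, -137) + r(-978)) = 1/(-504*(-656) - 978) = 1/(330624 - 978) = 1/329646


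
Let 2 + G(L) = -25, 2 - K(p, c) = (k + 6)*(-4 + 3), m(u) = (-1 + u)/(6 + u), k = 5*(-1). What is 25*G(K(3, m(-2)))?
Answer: -675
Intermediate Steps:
k = -5
m(u) = (-1 + u)/(6 + u)
K(p, c) = 3 (K(p, c) = 2 - (-5 + 6)*(-4 + 3) = 2 - (-1) = 2 - 1*(-1) = 2 + 1 = 3)
G(L) = -27 (G(L) = -2 - 25 = -27)
25*G(K(3, m(-2))) = 25*(-27) = -675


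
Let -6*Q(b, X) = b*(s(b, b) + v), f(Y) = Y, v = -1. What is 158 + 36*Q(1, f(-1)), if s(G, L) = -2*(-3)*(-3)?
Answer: 272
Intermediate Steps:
s(G, L) = -18 (s(G, L) = 6*(-3) = -18)
Q(b, X) = 19*b/6 (Q(b, X) = -b*(-18 - 1)/6 = -b*(-19)/6 = -(-19)*b/6 = 19*b/6)
158 + 36*Q(1, f(-1)) = 158 + 36*((19/6)*1) = 158 + 36*(19/6) = 158 + 114 = 272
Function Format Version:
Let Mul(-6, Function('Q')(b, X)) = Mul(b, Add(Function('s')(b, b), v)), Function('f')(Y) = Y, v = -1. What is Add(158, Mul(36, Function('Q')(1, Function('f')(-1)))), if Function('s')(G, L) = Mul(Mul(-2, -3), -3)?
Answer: 272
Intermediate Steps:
Function('s')(G, L) = -18 (Function('s')(G, L) = Mul(6, -3) = -18)
Function('Q')(b, X) = Mul(Rational(19, 6), b) (Function('Q')(b, X) = Mul(Rational(-1, 6), Mul(b, Add(-18, -1))) = Mul(Rational(-1, 6), Mul(b, -19)) = Mul(Rational(-1, 6), Mul(-19, b)) = Mul(Rational(19, 6), b))
Add(158, Mul(36, Function('Q')(1, Function('f')(-1)))) = Add(158, Mul(36, Mul(Rational(19, 6), 1))) = Add(158, Mul(36, Rational(19, 6))) = Add(158, 114) = 272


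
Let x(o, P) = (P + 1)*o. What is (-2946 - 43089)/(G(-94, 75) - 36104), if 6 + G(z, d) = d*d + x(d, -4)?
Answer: 9207/6142 ≈ 1.4990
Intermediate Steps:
x(o, P) = o*(1 + P) (x(o, P) = (1 + P)*o = o*(1 + P))
G(z, d) = -6 + d**2 - 3*d (G(z, d) = -6 + (d*d + d*(1 - 4)) = -6 + (d**2 + d*(-3)) = -6 + (d**2 - 3*d) = -6 + d**2 - 3*d)
(-2946 - 43089)/(G(-94, 75) - 36104) = (-2946 - 43089)/((-6 + 75**2 - 3*75) - 36104) = -46035/((-6 + 5625 - 225) - 36104) = -46035/(5394 - 36104) = -46035/(-30710) = -46035*(-1/30710) = 9207/6142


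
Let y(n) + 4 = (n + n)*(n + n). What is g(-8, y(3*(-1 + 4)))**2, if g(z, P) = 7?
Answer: 49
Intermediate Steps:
y(n) = -4 + 4*n**2 (y(n) = -4 + (n + n)*(n + n) = -4 + (2*n)*(2*n) = -4 + 4*n**2)
g(-8, y(3*(-1 + 4)))**2 = 7**2 = 49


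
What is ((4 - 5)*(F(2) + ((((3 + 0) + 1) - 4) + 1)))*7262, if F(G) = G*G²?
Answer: -65358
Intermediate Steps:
F(G) = G³
((4 - 5)*(F(2) + ((((3 + 0) + 1) - 4) + 1)))*7262 = ((4 - 5)*(2³ + ((((3 + 0) + 1) - 4) + 1)))*7262 = -(8 + (((3 + 1) - 4) + 1))*7262 = -(8 + ((4 - 4) + 1))*7262 = -(8 + (0 + 1))*7262 = -(8 + 1)*7262 = -1*9*7262 = -9*7262 = -65358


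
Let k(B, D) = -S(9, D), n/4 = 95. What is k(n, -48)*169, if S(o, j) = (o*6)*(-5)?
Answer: 45630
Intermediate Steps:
S(o, j) = -30*o (S(o, j) = (6*o)*(-5) = -30*o)
n = 380 (n = 4*95 = 380)
k(B, D) = 270 (k(B, D) = -(-30)*9 = -1*(-270) = 270)
k(n, -48)*169 = 270*169 = 45630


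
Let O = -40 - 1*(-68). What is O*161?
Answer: 4508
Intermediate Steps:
O = 28 (O = -40 + 68 = 28)
O*161 = 28*161 = 4508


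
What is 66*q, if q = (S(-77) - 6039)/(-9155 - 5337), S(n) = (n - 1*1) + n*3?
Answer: 104742/3623 ≈ 28.910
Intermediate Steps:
S(n) = -1 + 4*n (S(n) = (n - 1) + 3*n = (-1 + n) + 3*n = -1 + 4*n)
q = 1587/3623 (q = ((-1 + 4*(-77)) - 6039)/(-9155 - 5337) = ((-1 - 308) - 6039)/(-14492) = (-309 - 6039)*(-1/14492) = -6348*(-1/14492) = 1587/3623 ≈ 0.43804)
66*q = 66*(1587/3623) = 104742/3623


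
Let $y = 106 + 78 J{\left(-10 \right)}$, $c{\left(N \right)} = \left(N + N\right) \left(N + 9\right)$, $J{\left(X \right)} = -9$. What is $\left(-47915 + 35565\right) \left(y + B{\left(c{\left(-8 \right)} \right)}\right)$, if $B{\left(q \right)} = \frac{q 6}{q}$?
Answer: $7286500$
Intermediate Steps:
$c{\left(N \right)} = 2 N \left(9 + N\right)$
$B{\left(q \right)} = 6$ ($B{\left(q \right)} = \frac{6 q}{q} = 6$)
$y = -596$ ($y = 106 + 78 \left(-9\right) = 106 - 702 = -596$)
$\left(-47915 + 35565\right) \left(y + B{\left(c{\left(-8 \right)} \right)}\right) = \left(-47915 + 35565\right) \left(-596 + 6\right) = \left(-12350\right) \left(-590\right) = 7286500$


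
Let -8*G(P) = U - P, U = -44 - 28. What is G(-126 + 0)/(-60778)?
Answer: 27/243112 ≈ 0.00011106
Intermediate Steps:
U = -72
G(P) = 9 + P/8 (G(P) = -(-72 - P)/8 = 9 + P/8)
G(-126 + 0)/(-60778) = (9 + (-126 + 0)/8)/(-60778) = (9 + (⅛)*(-126))*(-1/60778) = (9 - 63/4)*(-1/60778) = -27/4*(-1/60778) = 27/243112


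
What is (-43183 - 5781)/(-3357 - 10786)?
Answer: 48964/14143 ≈ 3.4621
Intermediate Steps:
(-43183 - 5781)/(-3357 - 10786) = -48964/(-14143) = -48964*(-1/14143) = 48964/14143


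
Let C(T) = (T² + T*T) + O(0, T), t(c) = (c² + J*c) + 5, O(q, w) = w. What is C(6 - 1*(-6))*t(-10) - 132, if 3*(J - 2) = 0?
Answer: 25368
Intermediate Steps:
J = 2 (J = 2 + (⅓)*0 = 2 + 0 = 2)
t(c) = 5 + c² + 2*c (t(c) = (c² + 2*c) + 5 = 5 + c² + 2*c)
C(T) = T + 2*T² (C(T) = (T² + T*T) + T = (T² + T²) + T = 2*T² + T = T + 2*T²)
C(6 - 1*(-6))*t(-10) - 132 = ((6 - 1*(-6))*(1 + 2*(6 - 1*(-6))))*(5 + (-10)² + 2*(-10)) - 132 = ((6 + 6)*(1 + 2*(6 + 6)))*(5 + 100 - 20) - 132 = (12*(1 + 2*12))*85 - 132 = (12*(1 + 24))*85 - 132 = (12*25)*85 - 132 = 300*85 - 132 = 25500 - 132 = 25368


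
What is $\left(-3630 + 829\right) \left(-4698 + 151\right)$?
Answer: $12736147$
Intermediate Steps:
$\left(-3630 + 829\right) \left(-4698 + 151\right) = \left(-2801\right) \left(-4547\right) = 12736147$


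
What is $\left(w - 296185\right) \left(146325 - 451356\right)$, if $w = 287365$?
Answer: $2690373420$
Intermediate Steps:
$\left(w - 296185\right) \left(146325 - 451356\right) = \left(287365 - 296185\right) \left(146325 - 451356\right) = \left(-8820\right) \left(-305031\right) = 2690373420$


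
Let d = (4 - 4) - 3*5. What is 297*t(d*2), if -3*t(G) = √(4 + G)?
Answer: -99*I*√26 ≈ -504.8*I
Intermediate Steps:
d = -15 (d = 0 - 15 = -15)
t(G) = -√(4 + G)/3
297*t(d*2) = 297*(-√(4 - 15*2)/3) = 297*(-√(4 - 30)/3) = 297*(-I*√26/3) = -99*I*√26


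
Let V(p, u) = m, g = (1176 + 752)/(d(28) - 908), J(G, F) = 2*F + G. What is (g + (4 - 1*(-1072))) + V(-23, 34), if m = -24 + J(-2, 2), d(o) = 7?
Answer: 947726/901 ≈ 1051.9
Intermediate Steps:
J(G, F) = G + 2*F
m = -22 (m = -24 + (-2 + 2*2) = -24 + (-2 + 4) = -24 + 2 = -22)
g = -1928/901 (g = (1176 + 752)/(7 - 908) = 1928/(-901) = 1928*(-1/901) = -1928/901 ≈ -2.1398)
V(p, u) = -22
(g + (4 - 1*(-1072))) + V(-23, 34) = (-1928/901 + (4 - 1*(-1072))) - 22 = (-1928/901 + (4 + 1072)) - 22 = (-1928/901 + 1076) - 22 = 967548/901 - 22 = 947726/901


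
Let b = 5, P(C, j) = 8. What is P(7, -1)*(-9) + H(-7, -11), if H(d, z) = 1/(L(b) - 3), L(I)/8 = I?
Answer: -2663/37 ≈ -71.973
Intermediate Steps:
L(I) = 8*I
H(d, z) = 1/37 (H(d, z) = 1/(8*5 - 3) = 1/(40 - 3) = 1/37)
P(7, -1)*(-9) + H(-7, -11) = 8*(-9) + 1/37 = -72 + 1/37 = -2663/37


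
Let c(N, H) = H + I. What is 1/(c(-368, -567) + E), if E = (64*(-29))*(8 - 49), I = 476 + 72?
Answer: 1/76077 ≈ 1.3145e-5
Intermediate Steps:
I = 548
c(N, H) = 548 + H (c(N, H) = H + 548 = 548 + H)
E = 76096 (E = -1856*(-41) = 76096)
1/(c(-368, -567) + E) = 1/((548 - 567) + 76096) = 1/(-19 + 76096) = 1/76077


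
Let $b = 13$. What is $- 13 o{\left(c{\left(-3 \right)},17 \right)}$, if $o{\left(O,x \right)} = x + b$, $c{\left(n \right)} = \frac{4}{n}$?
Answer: $-390$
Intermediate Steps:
$o{\left(O,x \right)} = 13 + x$ ($o{\left(O,x \right)} = x + 13 = 13 + x$)
$- 13 o{\left(c{\left(-3 \right)},17 \right)} = - 13 \left(13 + 17\right) = \left(-13\right) 30 = -390$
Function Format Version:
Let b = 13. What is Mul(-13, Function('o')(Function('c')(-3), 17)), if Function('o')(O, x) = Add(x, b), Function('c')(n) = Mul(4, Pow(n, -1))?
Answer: -390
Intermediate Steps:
Function('o')(O, x) = Add(13, x) (Function('o')(O, x) = Add(x, 13) = Add(13, x))
Mul(-13, Function('o')(Function('c')(-3), 17)) = Mul(-13, Add(13, 17)) = Mul(-13, 30) = -390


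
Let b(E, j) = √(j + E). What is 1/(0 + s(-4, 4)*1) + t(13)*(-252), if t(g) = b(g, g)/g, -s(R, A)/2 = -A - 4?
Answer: 1/16 - 252*√26/13 ≈ -98.780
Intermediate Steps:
s(R, A) = 8 + 2*A (s(R, A) = -2*(-A - 4) = -2*(-4 - A) = 8 + 2*A)
b(E, j) = √(E + j)
t(g) = √2/√g (t(g) = √(g + g)/g = √(2*g)/g = (√2*√g)/g = √2/√g)
1/(0 + s(-4, 4)*1) + t(13)*(-252) = 1/(0 + (8 + 2*4)*1) + (√2/√13)*(-252) = 1/(0 + (8 + 8)*1) + (√2*(√13/13))*(-252) = 1/(0 + 16*1) + (√26/13)*(-252) = 1/(0 + 16) - 252*√26/13 = 1/16 - 252*√26/13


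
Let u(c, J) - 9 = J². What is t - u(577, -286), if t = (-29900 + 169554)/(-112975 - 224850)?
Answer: -27635913779/337825 ≈ -81805.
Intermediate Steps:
u(c, J) = 9 + J²
t = -139654/337825 (t = 139654/(-337825) = 139654*(-1/337825) = -139654/337825 ≈ -0.41339)
t - u(577, -286) = -139654/337825 - (9 + (-286)²) = -139654/337825 - (9 + 81796) = -139654/337825 - 1*81805 = -139654/337825 - 81805 = -27635913779/337825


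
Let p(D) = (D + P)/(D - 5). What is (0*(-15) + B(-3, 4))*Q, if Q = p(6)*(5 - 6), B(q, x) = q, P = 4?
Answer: 30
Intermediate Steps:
p(D) = (4 + D)/(-5 + D) (p(D) = (D + 4)/(D - 5) = (4 + D)/(-5 + D))
Q = -10 (Q = ((4 + 6)/(-5 + 6))*(5 - 6) = (10/1)*(-1) = (1*10)*(-1) = 10*(-1) = -10)
(0*(-15) + B(-3, 4))*Q = (0*(-15) - 3)*(-10) = (0 - 3)*(-10) = -3*(-10) = 30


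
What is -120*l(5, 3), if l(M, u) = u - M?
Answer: 240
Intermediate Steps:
-120*l(5, 3) = -120*(3 - 1*5) = -120*(3 - 5) = -120*(-2) = 240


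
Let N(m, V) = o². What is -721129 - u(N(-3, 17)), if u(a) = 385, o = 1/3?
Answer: -721514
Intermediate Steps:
o = ⅓ ≈ 0.33333
N(m, V) = ⅑ (N(m, V) = (⅓)² = ⅑)
-721129 - u(N(-3, 17)) = -721129 - 1*385 = -721129 - 385 = -721514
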